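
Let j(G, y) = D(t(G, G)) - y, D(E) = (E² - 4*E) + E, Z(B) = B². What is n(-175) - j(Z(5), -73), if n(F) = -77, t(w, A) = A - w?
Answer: -150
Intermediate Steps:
D(E) = E² - 3*E
j(G, y) = -y (j(G, y) = (G - G)*(-3 + (G - G)) - y = 0*(-3 + 0) - y = 0*(-3) - y = 0 - y = -y)
n(-175) - j(Z(5), -73) = -77 - (-1)*(-73) = -77 - 1*73 = -77 - 73 = -150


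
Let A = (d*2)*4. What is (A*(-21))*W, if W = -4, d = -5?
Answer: -3360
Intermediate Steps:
A = -40 (A = -5*2*4 = -10*4 = -40)
(A*(-21))*W = -40*(-21)*(-4) = 840*(-4) = -3360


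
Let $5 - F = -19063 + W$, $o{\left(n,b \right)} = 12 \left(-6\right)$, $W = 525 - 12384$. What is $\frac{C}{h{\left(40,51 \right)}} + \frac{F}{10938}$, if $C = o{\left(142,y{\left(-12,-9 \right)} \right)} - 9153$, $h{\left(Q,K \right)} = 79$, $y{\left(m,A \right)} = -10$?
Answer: $- \frac{32819939}{288034} \approx -113.94$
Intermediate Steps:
$W = -11859$ ($W = 525 - 12384 = -11859$)
$o{\left(n,b \right)} = -72$
$F = 30927$ ($F = 5 - \left(-19063 - 11859\right) = 5 - -30922 = 5 + 30922 = 30927$)
$C = -9225$ ($C = -72 - 9153 = -9225$)
$\frac{C}{h{\left(40,51 \right)}} + \frac{F}{10938} = - \frac{9225}{79} + \frac{30927}{10938} = \left(-9225\right) \frac{1}{79} + 30927 \cdot \frac{1}{10938} = - \frac{9225}{79} + \frac{10309}{3646} = - \frac{32819939}{288034}$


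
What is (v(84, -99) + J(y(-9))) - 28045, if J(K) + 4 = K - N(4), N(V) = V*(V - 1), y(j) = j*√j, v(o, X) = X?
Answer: -28160 - 27*I ≈ -28160.0 - 27.0*I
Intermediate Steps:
y(j) = j^(3/2)
N(V) = V*(-1 + V)
J(K) = -16 + K (J(K) = -4 + (K - 4*(-1 + 4)) = -4 + (K - 4*3) = -4 + (K - 1*12) = -4 + (K - 12) = -4 + (-12 + K) = -16 + K)
(v(84, -99) + J(y(-9))) - 28045 = (-99 + (-16 + (-9)^(3/2))) - 28045 = (-99 + (-16 - 27*I)) - 28045 = (-115 - 27*I) - 28045 = -28160 - 27*I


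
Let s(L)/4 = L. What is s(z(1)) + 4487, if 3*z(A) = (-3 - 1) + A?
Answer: 4483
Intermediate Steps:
z(A) = -4/3 + A/3 (z(A) = ((-3 - 1) + A)/3 = (-4 + A)/3 = -4/3 + A/3)
s(L) = 4*L
s(z(1)) + 4487 = 4*(-4/3 + (⅓)*1) + 4487 = 4*(-4/3 + ⅓) + 4487 = 4*(-1) + 4487 = -4 + 4487 = 4483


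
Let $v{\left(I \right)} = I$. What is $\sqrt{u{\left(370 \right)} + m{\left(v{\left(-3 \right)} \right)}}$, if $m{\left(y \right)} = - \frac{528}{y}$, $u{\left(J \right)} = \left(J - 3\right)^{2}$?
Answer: $27 \sqrt{185} \approx 367.24$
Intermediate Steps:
$u{\left(J \right)} = \left(-3 + J\right)^{2}$
$\sqrt{u{\left(370 \right)} + m{\left(v{\left(-3 \right)} \right)}} = \sqrt{\left(-3 + 370\right)^{2} - \frac{528}{-3}} = \sqrt{367^{2} - -176} = \sqrt{134689 + 176} = \sqrt{134865} = 27 \sqrt{185}$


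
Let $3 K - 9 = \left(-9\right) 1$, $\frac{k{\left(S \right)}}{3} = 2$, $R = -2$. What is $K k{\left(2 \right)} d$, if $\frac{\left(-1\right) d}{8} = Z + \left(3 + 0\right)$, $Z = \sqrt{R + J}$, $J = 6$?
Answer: $0$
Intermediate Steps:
$k{\left(S \right)} = 6$ ($k{\left(S \right)} = 3 \cdot 2 = 6$)
$Z = 2$ ($Z = \sqrt{-2 + 6} = \sqrt{4} = 2$)
$d = -40$ ($d = - 8 \left(2 + \left(3 + 0\right)\right) = - 8 \left(2 + 3\right) = \left(-8\right) 5 = -40$)
$K = 0$ ($K = 3 + \frac{\left(-9\right) 1}{3} = 3 + \frac{1}{3} \left(-9\right) = 3 - 3 = 0$)
$K k{\left(2 \right)} d = 0 \cdot 6 \left(-40\right) = 0 \left(-40\right) = 0$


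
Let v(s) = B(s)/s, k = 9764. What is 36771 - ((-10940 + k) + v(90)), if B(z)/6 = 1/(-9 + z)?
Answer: 46105604/1215 ≈ 37947.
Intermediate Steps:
B(z) = 6/(-9 + z)
v(s) = 6/(s*(-9 + s)) (v(s) = (6/(-9 + s))/s = 6/(s*(-9 + s)))
36771 - ((-10940 + k) + v(90)) = 36771 - ((-10940 + 9764) + 6/(90*(-9 + 90))) = 36771 - (-1176 + 6*(1/90)/81) = 36771 - (-1176 + 6*(1/90)*(1/81)) = 36771 - (-1176 + 1/1215) = 36771 - 1*(-1428839/1215) = 36771 + 1428839/1215 = 46105604/1215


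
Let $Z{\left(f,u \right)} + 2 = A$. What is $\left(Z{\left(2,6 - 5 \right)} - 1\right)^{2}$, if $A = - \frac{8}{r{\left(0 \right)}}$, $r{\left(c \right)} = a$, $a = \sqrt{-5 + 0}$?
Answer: $\frac{\left(15 - 8 i \sqrt{5}\right)^{2}}{25} \approx -3.8 - 21.466 i$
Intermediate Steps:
$a = i \sqrt{5}$ ($a = \sqrt{-5} = i \sqrt{5} \approx 2.2361 i$)
$r{\left(c \right)} = i \sqrt{5}$
$A = \frac{8 i \sqrt{5}}{5}$ ($A = - \frac{8}{i \sqrt{5}} = - 8 \left(- \frac{i \sqrt{5}}{5}\right) = \frac{8 i \sqrt{5}}{5} \approx 3.5777 i$)
$Z{\left(f,u \right)} = -2 + \frac{8 i \sqrt{5}}{5}$
$\left(Z{\left(2,6 - 5 \right)} - 1\right)^{2} = \left(\left(-2 + \frac{8 i \sqrt{5}}{5}\right) - 1\right)^{2} = \left(-3 + \frac{8 i \sqrt{5}}{5}\right)^{2}$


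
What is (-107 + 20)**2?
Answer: 7569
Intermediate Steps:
(-107 + 20)**2 = (-87)**2 = 7569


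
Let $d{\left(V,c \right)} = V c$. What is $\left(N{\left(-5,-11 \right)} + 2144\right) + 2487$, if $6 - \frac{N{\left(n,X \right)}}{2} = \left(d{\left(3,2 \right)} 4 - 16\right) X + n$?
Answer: $4829$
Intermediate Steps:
$N{\left(n,X \right)} = 12 - 16 X - 2 n$ ($N{\left(n,X \right)} = 12 - 2 \left(\left(3 \cdot 2 \cdot 4 - 16\right) X + n\right) = 12 - 2 \left(\left(6 \cdot 4 - 16\right) X + n\right) = 12 - 2 \left(\left(24 - 16\right) X + n\right) = 12 - 2 \left(8 X + n\right) = 12 - 2 \left(n + 8 X\right) = 12 - \left(2 n + 16 X\right) = 12 - 16 X - 2 n$)
$\left(N{\left(-5,-11 \right)} + 2144\right) + 2487 = \left(\left(12 - -176 - -10\right) + 2144\right) + 2487 = \left(\left(12 + 176 + 10\right) + 2144\right) + 2487 = \left(198 + 2144\right) + 2487 = 2342 + 2487 = 4829$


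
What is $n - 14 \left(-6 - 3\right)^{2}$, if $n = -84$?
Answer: $-1218$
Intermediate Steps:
$n - 14 \left(-6 - 3\right)^{2} = -84 - 14 \left(-6 - 3\right)^{2} = -84 - 14 \left(-9\right)^{2} = -84 - 1134 = -1218$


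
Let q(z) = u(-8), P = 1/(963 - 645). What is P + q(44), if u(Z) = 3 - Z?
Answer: 3499/318 ≈ 11.003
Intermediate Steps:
P = 1/318 ≈ 0.0031447
q(z) = 11 (q(z) = 3 - 1*(-8) = 3 + 8 = 11)
P + q(44) = 1/318 + 11 = 3499/318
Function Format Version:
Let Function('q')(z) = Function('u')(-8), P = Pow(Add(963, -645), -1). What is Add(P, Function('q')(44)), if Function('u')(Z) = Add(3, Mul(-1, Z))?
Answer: Rational(3499, 318) ≈ 11.003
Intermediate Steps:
P = Rational(1, 318) (P = Pow(318, -1) = Rational(1, 318) ≈ 0.0031447)
Function('q')(z) = 11 (Function('q')(z) = Add(3, Mul(-1, -8)) = Add(3, 8) = 11)
Add(P, Function('q')(44)) = Add(Rational(1, 318), 11) = Rational(3499, 318)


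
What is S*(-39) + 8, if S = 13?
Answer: -499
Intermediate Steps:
S*(-39) + 8 = 13*(-39) + 8 = -507 + 8 = -499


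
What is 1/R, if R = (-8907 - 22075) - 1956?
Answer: -1/32938 ≈ -3.0360e-5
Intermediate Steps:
R = -32938 (R = -30982 - 1956 = -32938)
1/R = 1/(-32938) = -1/32938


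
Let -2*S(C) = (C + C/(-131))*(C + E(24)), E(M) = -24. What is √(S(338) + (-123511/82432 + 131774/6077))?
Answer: I*√885512464200920305041166/4101440224 ≈ 229.44*I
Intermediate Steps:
S(C) = -65*C*(-24 + C)/131 (S(C) = -(C + C/(-131))*(C - 24)/2 = -(C + C*(-1/131))*(-24 + C)/2 = -(C - C/131)*(-24 + C)/2 = -130*C/131*(-24 + C)/2 = -65*C*(-24 + C)/131)
√(S(338) + (-123511/82432 + 131774/6077)) = √((65/131)*338*(24 - 1*338) + (-123511/82432 + 131774/6077)) = √((65/131)*338*(24 - 338) + (-123511*1/82432 + 131774*(1/6077))) = √((65/131)*338*(-314) + (-123511/82432 + 131774/6077)) = √(-6898580/131 + 10111818021/500939264) = √(-3454444939684369/65623043584) = I*√885512464200920305041166/4101440224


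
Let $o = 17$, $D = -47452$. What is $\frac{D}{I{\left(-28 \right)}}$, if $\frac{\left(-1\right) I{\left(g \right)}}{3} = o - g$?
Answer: $\frac{47452}{135} \approx 351.5$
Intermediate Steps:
$I{\left(g \right)} = -51 + 3 g$ ($I{\left(g \right)} = - 3 \left(17 - g\right) = -51 + 3 g$)
$\frac{D}{I{\left(-28 \right)}} = - \frac{47452}{-51 + 3 \left(-28\right)} = - \frac{47452}{-51 - 84} = - \frac{47452}{-135} = \left(-47452\right) \left(- \frac{1}{135}\right) = \frac{47452}{135}$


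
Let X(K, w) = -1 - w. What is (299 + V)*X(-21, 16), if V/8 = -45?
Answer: 1037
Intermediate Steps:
V = -360 (V = 8*(-45) = -360)
(299 + V)*X(-21, 16) = (299 - 360)*(-1 - 1*16) = -61*(-1 - 16) = -61*(-17) = 1037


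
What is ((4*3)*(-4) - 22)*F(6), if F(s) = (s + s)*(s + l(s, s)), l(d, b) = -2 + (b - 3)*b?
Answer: -18480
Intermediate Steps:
l(d, b) = -2 + b*(-3 + b) (l(d, b) = -2 + (-3 + b)*b = -2 + b*(-3 + b))
F(s) = 2*s*(-2 + s² - 2*s) (F(s) = (s + s)*(s + (-2 + s² - 3*s)) = (2*s)*(-2 + s² - 2*s) = 2*s*(-2 + s² - 2*s))
((4*3)*(-4) - 22)*F(6) = ((4*3)*(-4) - 22)*(2*6*(-2 + 6² - 2*6)) = (12*(-4) - 22)*(2*6*(-2 + 36 - 12)) = (-48 - 22)*(2*6*22) = -70*264 = -18480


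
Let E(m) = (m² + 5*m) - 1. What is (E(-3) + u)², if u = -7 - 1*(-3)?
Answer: 121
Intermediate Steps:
u = -4 (u = -7 + 3 = -4)
E(m) = -1 + m² + 5*m
(E(-3) + u)² = ((-1 + (-3)² + 5*(-3)) - 4)² = ((-1 + 9 - 15) - 4)² = (-7 - 4)² = (-11)² = 121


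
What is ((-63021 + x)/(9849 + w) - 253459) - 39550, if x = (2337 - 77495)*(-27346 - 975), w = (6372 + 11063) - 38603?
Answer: -5445055568/11319 ≈ -4.8105e+5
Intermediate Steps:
w = -21168 (w = 17435 - 38603 = -21168)
x = 2128549718 (x = -75158*(-28321) = 2128549718)
((-63021 + x)/(9849 + w) - 253459) - 39550 = ((-63021 + 2128549718)/(9849 - 21168) - 253459) - 39550 = (2128486697/(-11319) - 253459) - 39550 = (2128486697*(-1/11319) - 253459) - 39550 = (-2128486697/11319 - 253459) - 39550 = -4997389118/11319 - 39550 = -5445055568/11319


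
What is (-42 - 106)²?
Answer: 21904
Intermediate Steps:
(-42 - 106)² = (-148)² = 21904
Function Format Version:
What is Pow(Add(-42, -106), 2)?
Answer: 21904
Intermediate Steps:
Pow(Add(-42, -106), 2) = Pow(-148, 2) = 21904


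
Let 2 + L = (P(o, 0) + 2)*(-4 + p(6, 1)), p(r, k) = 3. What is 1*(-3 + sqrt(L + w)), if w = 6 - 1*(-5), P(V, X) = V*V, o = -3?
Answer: -3 + I*sqrt(2) ≈ -3.0 + 1.4142*I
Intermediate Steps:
P(V, X) = V**2
w = 11 (w = 6 + 5 = 11)
L = -13 (L = -2 + ((-3)**2 + 2)*(-4 + 3) = -2 + (9 + 2)*(-1) = -2 + 11*(-1) = -2 - 11 = -13)
1*(-3 + sqrt(L + w)) = 1*(-3 + sqrt(-13 + 11)) = 1*(-3 + sqrt(-2)) = 1*(-3 + I*sqrt(2)) = -3 + I*sqrt(2)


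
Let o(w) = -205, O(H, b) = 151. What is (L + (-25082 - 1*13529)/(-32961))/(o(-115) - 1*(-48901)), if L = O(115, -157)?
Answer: 2507861/802534428 ≈ 0.0031249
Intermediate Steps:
L = 151
(L + (-25082 - 1*13529)/(-32961))/(o(-115) - 1*(-48901)) = (151 + (-25082 - 1*13529)/(-32961))/(-205 - 1*(-48901)) = (151 + (-25082 - 13529)*(-1/32961))/(-205 + 48901) = (151 - 38611*(-1/32961))/48696 = (151 + 38611/32961)*(1/48696) = (5015722/32961)*(1/48696) = 2507861/802534428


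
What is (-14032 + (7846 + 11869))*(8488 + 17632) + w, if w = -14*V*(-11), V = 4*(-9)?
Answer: 148434416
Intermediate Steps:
V = -36
w = -5544 (w = -14*(-36)*(-11) = 504*(-11) = -5544)
(-14032 + (7846 + 11869))*(8488 + 17632) + w = (-14032 + (7846 + 11869))*(8488 + 17632) - 5544 = (-14032 + 19715)*26120 - 5544 = 5683*26120 - 5544 = 148439960 - 5544 = 148434416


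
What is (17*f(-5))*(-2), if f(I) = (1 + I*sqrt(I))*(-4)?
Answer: 136 - 680*I*sqrt(5) ≈ 136.0 - 1520.5*I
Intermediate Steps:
f(I) = -4 - 4*I**(3/2) (f(I) = (1 + I**(3/2))*(-4) = -4 - 4*I**(3/2))
(17*f(-5))*(-2) = (17*(-4 - (-20)*I*sqrt(5)))*(-2) = (17*(-4 + 20*I*sqrt(5)))*(-2) = (-68 + 340*I*sqrt(5))*(-2) = 136 - 680*I*sqrt(5)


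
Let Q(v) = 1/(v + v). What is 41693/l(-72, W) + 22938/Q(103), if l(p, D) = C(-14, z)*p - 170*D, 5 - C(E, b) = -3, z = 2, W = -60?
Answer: 45475635965/9624 ≈ 4.7252e+6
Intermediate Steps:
C(E, b) = 8 (C(E, b) = 5 - 1*(-3) = 5 + 3 = 8)
l(p, D) = -170*D + 8*p (l(p, D) = 8*p - 170*D = -170*D + 8*p)
Q(v) = 1/(2*v)
41693/l(-72, W) + 22938/Q(103) = 41693/(-170*(-60) + 8*(-72)) + 22938/(((½)/103)) = 41693/(10200 - 576) + 22938/(((½)*(1/103))) = 41693/9624 + 22938/(1/206) = 41693*(1/9624) + 22938*206 = 41693/9624 + 4725228 = 45475635965/9624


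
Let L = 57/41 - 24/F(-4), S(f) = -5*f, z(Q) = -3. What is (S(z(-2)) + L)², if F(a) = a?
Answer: 842724/1681 ≈ 501.32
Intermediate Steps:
L = 303/41 (L = 57/41 - 24/(-4) = 57*(1/41) - 24*(-¼) = 57/41 + 6 = 303/41 ≈ 7.3902)
(S(z(-2)) + L)² = (-5*(-3) + 303/41)² = (15 + 303/41)² = (918/41)² = 842724/1681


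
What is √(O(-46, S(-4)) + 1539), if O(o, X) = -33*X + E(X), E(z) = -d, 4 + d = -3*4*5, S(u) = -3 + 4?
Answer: √1570 ≈ 39.623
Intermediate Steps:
S(u) = 1
d = -64 (d = -4 - 3*4*5 = -4 - 12*5 = -4 - 60 = -64)
E(z) = 64 (E(z) = -1*(-64) = 64)
O(o, X) = 64 - 33*X (O(o, X) = -33*X + 64 = 64 - 33*X)
√(O(-46, S(-4)) + 1539) = √((64 - 33*1) + 1539) = √((64 - 33) + 1539) = √(31 + 1539) = √1570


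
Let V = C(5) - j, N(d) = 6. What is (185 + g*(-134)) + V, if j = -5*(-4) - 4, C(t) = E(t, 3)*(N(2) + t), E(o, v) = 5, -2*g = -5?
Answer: -111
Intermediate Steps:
g = 5/2 (g = -½*(-5) = 5/2 ≈ 2.5000)
C(t) = 30 + 5*t (C(t) = 5*(6 + t) = 30 + 5*t)
j = 16 (j = 20 - 4 = 16)
V = 39 (V = (30 + 5*5) - 1*16 = (30 + 25) - 16 = 55 - 16 = 39)
(185 + g*(-134)) + V = (185 + (5/2)*(-134)) + 39 = (185 - 335) + 39 = -150 + 39 = -111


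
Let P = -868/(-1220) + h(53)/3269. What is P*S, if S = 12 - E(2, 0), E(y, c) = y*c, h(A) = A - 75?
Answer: 8431956/997045 ≈ 8.4569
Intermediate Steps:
h(A) = -75 + A
E(y, c) = c*y
P = 702663/997045 (P = -868/(-1220) + (-75 + 53)/3269 = -868*(-1/1220) - 22*1/3269 = 217/305 - 22/3269 = 702663/997045 ≈ 0.70475)
S = 12 (S = 12 - 0*2 = 12 - 1*0 = 12 + 0 = 12)
P*S = (702663/997045)*12 = 8431956/997045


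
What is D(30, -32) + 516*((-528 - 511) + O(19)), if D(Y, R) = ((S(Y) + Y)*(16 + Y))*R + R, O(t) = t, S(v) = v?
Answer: -614672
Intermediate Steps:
D(Y, R) = R + 2*R*Y*(16 + Y) (D(Y, R) = ((Y + Y)*(16 + Y))*R + R = ((2*Y)*(16 + Y))*R + R = (2*Y*(16 + Y))*R + R = 2*R*Y*(16 + Y) + R = R + 2*R*Y*(16 + Y))
D(30, -32) + 516*((-528 - 511) + O(19)) = -32*(1 + 2*30² + 32*30) + 516*((-528 - 511) + 19) = -32*(1 + 2*900 + 960) + 516*(-1039 + 19) = -32*(1 + 1800 + 960) + 516*(-1020) = -32*2761 - 526320 = -88352 - 526320 = -614672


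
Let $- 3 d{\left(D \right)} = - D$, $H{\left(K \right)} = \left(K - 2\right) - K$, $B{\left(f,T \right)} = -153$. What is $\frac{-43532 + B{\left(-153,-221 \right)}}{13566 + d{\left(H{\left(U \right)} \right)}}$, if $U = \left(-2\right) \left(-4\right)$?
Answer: $- \frac{131055}{40696} \approx -3.2203$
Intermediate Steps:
$U = 8$
$H{\left(K \right)} = -2$ ($H{\left(K \right)} = \left(-2 + K\right) - K = -2$)
$d{\left(D \right)} = \frac{D}{3}$ ($d{\left(D \right)} = - \frac{\left(-1\right) D}{3} = \frac{D}{3}$)
$\frac{-43532 + B{\left(-153,-221 \right)}}{13566 + d{\left(H{\left(U \right)} \right)}} = \frac{-43532 - 153}{13566 + \frac{1}{3} \left(-2\right)} = - \frac{43685}{13566 - \frac{2}{3}} = - \frac{43685}{\frac{40696}{3}} = \left(-43685\right) \frac{3}{40696} = - \frac{131055}{40696}$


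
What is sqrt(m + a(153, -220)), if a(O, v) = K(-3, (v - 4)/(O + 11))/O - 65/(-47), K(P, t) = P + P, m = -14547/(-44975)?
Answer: sqrt(775047915735702)/21561015 ≈ 1.2912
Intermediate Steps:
m = 14547/44975 (m = -14547*(-1/44975) = 14547/44975 ≈ 0.32345)
K(P, t) = 2*P
a(O, v) = 65/47 - 6/O (a(O, v) = (2*(-3))/O - 65/(-47) = -6/O - 65*(-1/47) = -6/O + 65/47 = 65/47 - 6/O)
sqrt(m + a(153, -220)) = sqrt(14547/44975 + (65/47 - 6/153)) = sqrt(14547/44975 + (65/47 - 6*1/153)) = sqrt(14547/44975 + (65/47 - 2/51)) = sqrt(14547/44975 + 3221/2397) = sqrt(179733634/107805075) = sqrt(775047915735702)/21561015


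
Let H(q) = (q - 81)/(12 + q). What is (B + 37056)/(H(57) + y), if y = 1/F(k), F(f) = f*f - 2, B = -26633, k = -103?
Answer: -363257929/12119 ≈ -29974.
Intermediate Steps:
H(q) = (-81 + q)/(12 + q)
F(f) = -2 + f² (F(f) = f² - 2 = -2 + f²)
y = 1/10607 (y = 1/(-2 + (-103)²) = 1/(-2 + 10609) = 1/10607 ≈ 9.4277e-5)
(B + 37056)/(H(57) + y) = (-26633 + 37056)/((-81 + 57)/(12 + 57) + 1/10607) = 10423/(-24/69 + 1/10607) = 10423/((1/69)*(-24) + 1/10607) = 10423/(-8/23 + 1/10607) = 10423/(-84833/243961) = 10423*(-243961/84833) = -363257929/12119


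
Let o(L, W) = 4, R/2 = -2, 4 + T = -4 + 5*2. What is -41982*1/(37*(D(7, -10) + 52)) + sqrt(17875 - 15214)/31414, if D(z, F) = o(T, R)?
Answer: -20991/1036 + sqrt(2661)/31414 ≈ -20.260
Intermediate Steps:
T = 2 (T = -4 + (-4 + 5*2) = -4 + (-4 + 10) = -4 + 6 = 2)
R = -4 (R = 2*(-2) = -4)
D(z, F) = 4
-41982*1/(37*(D(7, -10) + 52)) + sqrt(17875 - 15214)/31414 = -41982*1/(37*(4 + 52)) + sqrt(17875 - 15214)/31414 = -41982/(56*37) + sqrt(2661)*(1/31414) = -41982/2072 + sqrt(2661)/31414 = -41982*1/2072 + sqrt(2661)/31414 = -20991/1036 + sqrt(2661)/31414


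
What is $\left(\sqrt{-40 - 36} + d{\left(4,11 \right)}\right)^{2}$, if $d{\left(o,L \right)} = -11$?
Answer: $45 - 44 i \sqrt{19} \approx 45.0 - 191.79 i$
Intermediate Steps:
$\left(\sqrt{-40 - 36} + d{\left(4,11 \right)}\right)^{2} = \left(\sqrt{-40 - 36} - 11\right)^{2} = \left(\sqrt{-76} - 11\right)^{2} = \left(2 i \sqrt{19} - 11\right)^{2} = \left(-11 + 2 i \sqrt{19}\right)^{2}$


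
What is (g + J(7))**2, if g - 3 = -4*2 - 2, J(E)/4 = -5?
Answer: 729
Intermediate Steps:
J(E) = -20 (J(E) = 4*(-5) = -20)
g = -7 (g = 3 + (-4*2 - 2) = 3 + (-8 - 2) = 3 - 10 = -7)
(g + J(7))**2 = (-7 - 20)**2 = (-27)**2 = 729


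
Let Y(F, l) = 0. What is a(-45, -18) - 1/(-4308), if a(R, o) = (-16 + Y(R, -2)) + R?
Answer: -262787/4308 ≈ -61.000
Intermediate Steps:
a(R, o) = -16 + R (a(R, o) = (-16 + 0) + R = -16 + R)
a(-45, -18) - 1/(-4308) = (-16 - 45) - 1/(-4308) = -61 - 1*(-1/4308) = -61 + 1/4308 = -262787/4308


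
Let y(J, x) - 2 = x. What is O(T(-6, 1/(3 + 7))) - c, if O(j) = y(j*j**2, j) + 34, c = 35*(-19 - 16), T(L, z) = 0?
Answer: 1261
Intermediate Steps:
c = -1225 (c = 35*(-35) = -1225)
y(J, x) = 2 + x
O(j) = 36 + j (O(j) = (2 + j) + 34 = 36 + j)
O(T(-6, 1/(3 + 7))) - c = (36 + 0) - 1*(-1225) = 36 + 1225 = 1261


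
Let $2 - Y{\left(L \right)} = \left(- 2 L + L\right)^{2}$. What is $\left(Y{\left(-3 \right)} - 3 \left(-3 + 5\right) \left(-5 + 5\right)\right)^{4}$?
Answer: $2401$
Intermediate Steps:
$Y{\left(L \right)} = 2 - L^{2}$ ($Y{\left(L \right)} = 2 - \left(- 2 L + L\right)^{2} = 2 - \left(- L\right)^{2} = 2 - L^{2}$)
$\left(Y{\left(-3 \right)} - 3 \left(-3 + 5\right) \left(-5 + 5\right)\right)^{4} = \left(\left(2 - \left(-3\right)^{2}\right) - 3 \left(-3 + 5\right) \left(-5 + 5\right)\right)^{4} = \left(\left(2 - 9\right) - 3 \cdot 2 \cdot 0\right)^{4} = \left(\left(2 - 9\right) - 3 \cdot 0\right)^{4} = \left(-7 - 0\right)^{4} = \left(-7 + 0\right)^{4} = \left(-7\right)^{4} = 2401$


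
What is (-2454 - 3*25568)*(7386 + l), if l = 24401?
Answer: -2516195346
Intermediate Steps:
(-2454 - 3*25568)*(7386 + l) = (-2454 - 3*25568)*(7386 + 24401) = (-2454 - 76704)*31787 = -79158*31787 = -2516195346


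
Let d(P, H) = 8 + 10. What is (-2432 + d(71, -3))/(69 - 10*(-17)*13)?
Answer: -2414/2279 ≈ -1.0592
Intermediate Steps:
d(P, H) = 18
(-2432 + d(71, -3))/(69 - 10*(-17)*13) = (-2432 + 18)/(69 - 10*(-17)*13) = -2414/(69 + 170*13) = -2414/(69 + 2210) = -2414/2279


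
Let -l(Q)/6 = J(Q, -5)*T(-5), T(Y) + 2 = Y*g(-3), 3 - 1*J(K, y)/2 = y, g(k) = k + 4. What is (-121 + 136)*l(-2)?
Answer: 10080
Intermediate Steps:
g(k) = 4 + k
J(K, y) = 6 - 2*y
T(Y) = -2 + Y (T(Y) = -2 + Y*(4 - 3) = -2 + Y*1 = -2 + Y)
l(Q) = 672 (l(Q) = -6*(6 - 2*(-5))*(-2 - 5) = -6*(6 + 10)*(-7) = -96*(-7) = -6*(-112) = 672)
(-121 + 136)*l(-2) = (-121 + 136)*672 = 15*672 = 10080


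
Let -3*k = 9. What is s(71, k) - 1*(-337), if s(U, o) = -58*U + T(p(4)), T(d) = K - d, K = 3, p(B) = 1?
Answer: -3779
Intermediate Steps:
k = -3 (k = -⅓*9 = -3)
T(d) = 3 - d
s(U, o) = 2 - 58*U (s(U, o) = -58*U + (3 - 1*1) = -58*U + (3 - 1) = -58*U + 2 = 2 - 58*U)
s(71, k) - 1*(-337) = (2 - 58*71) - 1*(-337) = (2 - 4118) + 337 = -4116 + 337 = -3779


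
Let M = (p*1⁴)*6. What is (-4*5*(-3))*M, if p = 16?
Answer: 5760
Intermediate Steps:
M = 96 (M = (16*1⁴)*6 = (16*1)*6 = 16*6 = 96)
(-4*5*(-3))*M = (-4*5*(-3))*96 = -20*(-3)*96 = 60*96 = 5760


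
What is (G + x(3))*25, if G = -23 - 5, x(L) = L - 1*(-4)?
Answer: -525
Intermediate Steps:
x(L) = 4 + L (x(L) = L + 4 = 4 + L)
G = -28
(G + x(3))*25 = (-28 + (4 + 3))*25 = (-28 + 7)*25 = -21*25 = -525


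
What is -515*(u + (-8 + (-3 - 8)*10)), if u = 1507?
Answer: -715335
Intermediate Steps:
-515*(u + (-8 + (-3 - 8)*10)) = -515*(1507 + (-8 + (-3 - 8)*10)) = -515*(1507 + (-8 - 11*10)) = -515*(1507 + (-8 - 110)) = -515*(1507 - 118) = -515*1389 = -715335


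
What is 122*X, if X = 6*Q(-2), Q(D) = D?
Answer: -1464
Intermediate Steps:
X = -12 (X = 6*(-2) = -12)
122*X = 122*(-12) = -1464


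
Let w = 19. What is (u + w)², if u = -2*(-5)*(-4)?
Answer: 441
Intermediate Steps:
u = -40 (u = 10*(-4) = -40)
(u + w)² = (-40 + 19)² = (-21)² = 441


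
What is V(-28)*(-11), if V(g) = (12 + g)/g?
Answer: -44/7 ≈ -6.2857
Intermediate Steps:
V(g) = (12 + g)/g
V(-28)*(-11) = ((12 - 28)/(-28))*(-11) = -1/28*(-16)*(-11) = (4/7)*(-11) = -44/7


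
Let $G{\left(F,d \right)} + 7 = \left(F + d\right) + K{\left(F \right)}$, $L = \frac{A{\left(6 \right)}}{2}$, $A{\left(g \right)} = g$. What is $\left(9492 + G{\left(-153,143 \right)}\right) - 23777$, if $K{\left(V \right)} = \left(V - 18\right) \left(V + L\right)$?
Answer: $11348$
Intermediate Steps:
$L = 3$ ($L = \frac{1}{2} \cdot 6 = 3$)
$K{\left(V \right)} = \left(-18 + V\right) \left(3 + V\right)$ ($K{\left(V \right)} = \left(V - 18\right) \left(V + 3\right) = \left(V - 18\right) \left(3 + V\right) = \left(-18 + V\right) \left(3 + V\right)$)
$G{\left(F,d \right)} = -61 + d + F^{2} - 14 F$ ($G{\left(F,d \right)} = -7 - \left(54 - d - F^{2} + 14 F\right) = -7 + \left(-54 + d + F^{2} - 14 F\right) = -61 + d + F^{2} - 14 F$)
$\left(9492 + G{\left(-153,143 \right)}\right) - 23777 = \left(9492 + \left(-61 + 143 + \left(-153\right)^{2} - -2142\right)\right) - 23777 = \left(9492 + \left(-61 + 143 + 23409 + 2142\right)\right) - 23777 = \left(9492 + 25633\right) - 23777 = 35125 - 23777 = 11348$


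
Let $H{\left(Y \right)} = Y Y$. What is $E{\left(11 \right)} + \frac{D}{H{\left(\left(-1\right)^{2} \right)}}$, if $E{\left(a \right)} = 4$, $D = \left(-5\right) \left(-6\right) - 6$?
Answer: $28$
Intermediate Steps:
$H{\left(Y \right)} = Y^{2}$
$D = 24$ ($D = 30 - 6 = 24$)
$E{\left(11 \right)} + \frac{D}{H{\left(\left(-1\right)^{2} \right)}} = 4 + \frac{24}{\left(\left(-1\right)^{2}\right)^{2}} = 4 + \frac{24}{1^{2}} = 4 + \frac{24}{1} = 4 + 24 \cdot 1 = 4 + 24 = 28$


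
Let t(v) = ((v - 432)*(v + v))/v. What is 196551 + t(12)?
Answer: 195711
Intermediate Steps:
t(v) = -864 + 2*v (t(v) = ((-432 + v)*(2*v))/v = (2*v*(-432 + v))/v = -864 + 2*v)
196551 + t(12) = 196551 + (-864 + 2*12) = 196551 + (-864 + 24) = 196551 - 840 = 195711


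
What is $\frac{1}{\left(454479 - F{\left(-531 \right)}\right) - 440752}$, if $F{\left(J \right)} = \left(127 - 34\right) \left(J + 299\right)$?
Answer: $\frac{1}{35303} \approx 2.8326 \cdot 10^{-5}$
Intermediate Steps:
$F{\left(J \right)} = 27807 + 93 J$ ($F{\left(J \right)} = 93 \left(299 + J\right) = 27807 + 93 J$)
$\frac{1}{\left(454479 - F{\left(-531 \right)}\right) - 440752} = \frac{1}{\left(454479 - \left(27807 + 93 \left(-531\right)\right)\right) - 440752} = \frac{1}{\left(454479 - \left(27807 - 49383\right)\right) - 440752} = \frac{1}{\left(454479 - -21576\right) - 440752} = \frac{1}{\left(454479 + 21576\right) - 440752} = \frac{1}{476055 - 440752} = \frac{1}{35303}$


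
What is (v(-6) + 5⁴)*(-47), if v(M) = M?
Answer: -29093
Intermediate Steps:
(v(-6) + 5⁴)*(-47) = (-6 + 5⁴)*(-47) = (-6 + 625)*(-47) = 619*(-47) = -29093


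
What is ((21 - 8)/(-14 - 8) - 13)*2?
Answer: -299/11 ≈ -27.182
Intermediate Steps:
((21 - 8)/(-14 - 8) - 13)*2 = (13/(-22) - 13)*2 = (13*(-1/22) - 13)*2 = (-13/22 - 13)*2 = -299/22*2 = -299/11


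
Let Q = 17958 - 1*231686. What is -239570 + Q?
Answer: -453298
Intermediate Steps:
Q = -213728 (Q = 17958 - 231686 = -213728)
-239570 + Q = -239570 - 213728 = -453298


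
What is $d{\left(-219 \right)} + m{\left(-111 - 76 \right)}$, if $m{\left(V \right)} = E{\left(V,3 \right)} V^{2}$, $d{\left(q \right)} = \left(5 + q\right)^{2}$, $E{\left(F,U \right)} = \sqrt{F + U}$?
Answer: $45796 + 69938 i \sqrt{46} \approx 45796.0 + 4.7434 \cdot 10^{5} i$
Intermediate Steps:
$m{\left(V \right)} = V^{2} \sqrt{3 + V}$ ($m{\left(V \right)} = \sqrt{V + 3} V^{2} = \sqrt{3 + V} V^{2} = V^{2} \sqrt{3 + V}$)
$d{\left(-219 \right)} + m{\left(-111 - 76 \right)} = \left(5 - 219\right)^{2} + \left(-111 - 76\right)^{2} \sqrt{3 - 187} = \left(-214\right)^{2} + \left(-187\right)^{2} \sqrt{3 - 187} = 45796 + 34969 \sqrt{-184} = 45796 + 34969 \cdot 2 i \sqrt{46} = 45796 + 69938 i \sqrt{46}$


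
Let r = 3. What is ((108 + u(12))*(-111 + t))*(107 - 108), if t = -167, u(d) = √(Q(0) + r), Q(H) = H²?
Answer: 30024 + 278*√3 ≈ 30506.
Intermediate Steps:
u(d) = √3 (u(d) = √(0² + 3) = √(0 + 3) = √3)
((108 + u(12))*(-111 + t))*(107 - 108) = ((108 + √3)*(-111 - 167))*(107 - 108) = ((108 + √3)*(-278))*(-1) = (-30024 - 278*√3)*(-1) = 30024 + 278*√3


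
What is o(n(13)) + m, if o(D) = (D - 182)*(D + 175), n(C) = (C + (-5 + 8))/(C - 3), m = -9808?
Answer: -1041666/25 ≈ -41667.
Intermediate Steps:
n(C) = (3 + C)/(-3 + C) (n(C) = (C + 3)/(-3 + C) = (3 + C)/(-3 + C))
o(D) = (-182 + D)*(175 + D)
o(n(13)) + m = (-31850 + ((3 + 13)/(-3 + 13))² - 7*(3 + 13)/(-3 + 13)) - 9808 = (-31850 + (16/10)² - 7*16/10) - 9808 = (-31850 + ((⅒)*16)² - 7*16/10) - 9808 = (-31850 + (8/5)² - 7*8/5) - 9808 = (-31850 + 64/25 - 56/5) - 9808 = -796466/25 - 9808 = -1041666/25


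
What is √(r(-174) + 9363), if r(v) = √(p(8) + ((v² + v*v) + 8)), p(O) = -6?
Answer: √(9363 + √60554) ≈ 98.026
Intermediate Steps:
r(v) = √(2 + 2*v²) (r(v) = √(-6 + ((v² + v*v) + 8)) = √(-6 + ((v² + v²) + 8)) = √(-6 + (2*v² + 8)) = √(-6 + (8 + 2*v²)) = √(2 + 2*v²))
√(r(-174) + 9363) = √(√(2 + 2*(-174)²) + 9363) = √(√(2 + 2*30276) + 9363) = √(√(2 + 60552) + 9363) = √(√60554 + 9363) = √(9363 + √60554)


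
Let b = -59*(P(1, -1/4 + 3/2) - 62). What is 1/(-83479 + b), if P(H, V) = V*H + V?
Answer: -2/159937 ≈ -1.2505e-5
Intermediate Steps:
P(H, V) = V + H*V (P(H, V) = H*V + V = V + H*V)
b = 7021/2 (b = -59*((-1/4 + 3/2)*(1 + 1) - 62) = -59*((-1*¼ + 3*(½))*2 - 62) = -59*((-¼ + 3/2)*2 - 62) = -59*((5/4)*2 - 62) = -59*(5/2 - 62) = -59*(-119/2) = 7021/2 ≈ 3510.5)
1/(-83479 + b) = 1/(-83479 + 7021/2) = 1/(-159937/2) = -2/159937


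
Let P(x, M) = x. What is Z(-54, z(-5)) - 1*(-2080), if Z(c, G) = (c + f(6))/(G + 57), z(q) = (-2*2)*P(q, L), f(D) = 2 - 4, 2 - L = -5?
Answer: 22872/11 ≈ 2079.3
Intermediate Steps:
L = 7 (L = 2 - 1*(-5) = 2 + 5 = 7)
f(D) = -2
z(q) = -4*q (z(q) = (-2*2)*q = -4*q)
Z(c, G) = (-2 + c)/(57 + G) (Z(c, G) = (c - 2)/(G + 57) = (-2 + c)/(57 + G))
Z(-54, z(-5)) - 1*(-2080) = (-2 - 54)/(57 - 4*(-5)) - 1*(-2080) = -56/(57 + 20) + 2080 = -56/77 + 2080 = (1/77)*(-56) + 2080 = -8/11 + 2080 = 22872/11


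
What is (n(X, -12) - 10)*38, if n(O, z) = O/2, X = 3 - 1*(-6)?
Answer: -209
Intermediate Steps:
X = 9 (X = 3 + 6 = 9)
n(O, z) = O/2 (n(O, z) = O*(½) = O/2)
(n(X, -12) - 10)*38 = ((½)*9 - 10)*38 = (9/2 - 10)*38 = -11/2*38 = -209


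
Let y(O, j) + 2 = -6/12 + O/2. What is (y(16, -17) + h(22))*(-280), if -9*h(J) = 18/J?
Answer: -16660/11 ≈ -1514.5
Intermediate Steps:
y(O, j) = -5/2 + O/2 (y(O, j) = -2 + (-6/12 + O/2) = -2 + (-6*1/12 + O*(½)) = -2 + (-½ + O/2) = -5/2 + O/2)
h(J) = -2/J
(y(16, -17) + h(22))*(-280) = ((-5/2 + (½)*16) - 2/22)*(-280) = ((-5/2 + 8) - 2*1/22)*(-280) = (11/2 - 1/11)*(-280) = (119/22)*(-280) = -16660/11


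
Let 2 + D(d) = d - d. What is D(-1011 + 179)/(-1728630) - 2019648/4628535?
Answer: -116373828839/266700815235 ≈ -0.43635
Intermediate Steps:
D(d) = -2 (D(d) = -2 + (d - d) = -2 + 0 = -2)
D(-1011 + 179)/(-1728630) - 2019648/4628535 = -2/(-1728630) - 2019648/4628535 = -2*(-1/1728630) - 2019648*1/4628535 = 1/864315 - 673216/1542845 = -116373828839/266700815235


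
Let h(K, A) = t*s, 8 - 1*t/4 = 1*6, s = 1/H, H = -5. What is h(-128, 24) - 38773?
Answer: -193873/5 ≈ -38775.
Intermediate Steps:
s = -⅕ (s = 1/(-5) = -⅕ ≈ -0.20000)
t = 8 (t = 32 - 4*6 = 32 - 24 = 8)
h(K, A) = -8/5 (h(K, A) = 8*(-⅕) = -8/5)
h(-128, 24) - 38773 = -8/5 - 38773 = -193873/5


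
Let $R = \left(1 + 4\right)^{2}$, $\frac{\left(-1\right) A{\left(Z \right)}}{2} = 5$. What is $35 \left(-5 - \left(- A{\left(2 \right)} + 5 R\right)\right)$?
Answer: $-4900$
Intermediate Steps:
$A{\left(Z \right)} = -10$ ($A{\left(Z \right)} = \left(-2\right) 5 = -10$)
$R = 25$ ($R = 5^{2} = 25$)
$35 \left(-5 - \left(- A{\left(2 \right)} + 5 R\right)\right) = 35 \left(-5 - 135\right) = 35 \left(-140\right) = -4900$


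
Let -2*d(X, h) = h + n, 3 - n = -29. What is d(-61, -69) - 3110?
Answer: -6183/2 ≈ -3091.5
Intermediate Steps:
n = 32 (n = 3 - 1*(-29) = 3 + 29 = 32)
d(X, h) = -16 - h/2 (d(X, h) = -(h + 32)/2 = -(32 + h)/2 = -16 - h/2)
d(-61, -69) - 3110 = (-16 - ½*(-69)) - 3110 = (-16 + 69/2) - 3110 = 37/2 - 3110 = -6183/2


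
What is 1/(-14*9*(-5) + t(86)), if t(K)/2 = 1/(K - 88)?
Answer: 1/629 ≈ 0.0015898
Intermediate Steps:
t(K) = 2/(-88 + K) (t(K) = 2/(K - 88) = 2/(-88 + K))
1/(-14*9*(-5) + t(86)) = 1/(-14*9*(-5) + 2/(-88 + 86)) = 1/(-126*(-5) + 2/(-2)) = 1/(630 + 2*(-1/2)) = 1/(630 - 1) = 1/629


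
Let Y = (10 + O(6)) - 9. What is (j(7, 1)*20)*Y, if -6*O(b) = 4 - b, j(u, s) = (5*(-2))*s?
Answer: -800/3 ≈ -266.67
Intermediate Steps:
j(u, s) = -10*s
O(b) = -⅔ + b/6 (O(b) = -(4 - b)/6 = -⅔ + b/6)
Y = 4/3 (Y = (10 + (-⅔ + (⅙)*6)) - 9 = (10 + (-⅔ + 1)) - 9 = (10 + ⅓) - 9 = 31/3 - 9 = 4/3 ≈ 1.3333)
(j(7, 1)*20)*Y = (-10*1*20)*(4/3) = -10*20*(4/3) = -200*4/3 = -800/3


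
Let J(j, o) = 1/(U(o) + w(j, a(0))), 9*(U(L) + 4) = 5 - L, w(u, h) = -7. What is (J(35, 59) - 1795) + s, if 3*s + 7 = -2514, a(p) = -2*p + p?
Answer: -134405/51 ≈ -2635.4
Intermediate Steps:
a(p) = -p
s = -2521/3 (s = -7/3 + (⅓)*(-2514) = -7/3 - 838 = -2521/3 ≈ -840.33)
U(L) = -31/9 - L/9 (U(L) = -4 + (5 - L)/9 = -4 + (5/9 - L/9) = -31/9 - L/9)
J(j, o) = 1/(-94/9 - o/9) (J(j, o) = 1/((-31/9 - o/9) - 7) = 1/(-94/9 - o/9))
(J(35, 59) - 1795) + s = (-9/(94 + 59) - 1795) - 2521/3 = (-9/153 - 1795) - 2521/3 = (-9*1/153 - 1795) - 2521/3 = (-1/17 - 1795) - 2521/3 = -30516/17 - 2521/3 = -134405/51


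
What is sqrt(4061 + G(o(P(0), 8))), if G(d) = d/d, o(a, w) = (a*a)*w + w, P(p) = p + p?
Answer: sqrt(4062) ≈ 63.734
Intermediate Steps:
P(p) = 2*p
o(a, w) = w + w*a**2 (o(a, w) = a**2*w + w = w*a**2 + w = w + w*a**2)
G(d) = 1
sqrt(4061 + G(o(P(0), 8))) = sqrt(4061 + 1) = sqrt(4062)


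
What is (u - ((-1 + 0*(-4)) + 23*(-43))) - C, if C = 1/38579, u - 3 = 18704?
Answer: 759890562/38579 ≈ 19697.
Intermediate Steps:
u = 18707 (u = 3 + 18704 = 18707)
C = 1/38579 ≈ 2.5921e-5
(u - ((-1 + 0*(-4)) + 23*(-43))) - C = (18707 - ((-1 + 0*(-4)) + 23*(-43))) - 1*1/38579 = (18707 - ((-1 + 0) - 989)) - 1/38579 = (18707 - (-1 - 989)) - 1/38579 = (18707 - 1*(-990)) - 1/38579 = (18707 + 990) - 1/38579 = 19697 - 1/38579 = 759890562/38579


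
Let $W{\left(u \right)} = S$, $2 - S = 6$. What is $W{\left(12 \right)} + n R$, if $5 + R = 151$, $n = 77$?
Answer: $11238$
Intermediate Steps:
$S = -4$ ($S = 2 - 6 = -4$)
$W{\left(u \right)} = -4$
$R = 146$ ($R = -5 + 151 = 146$)
$W{\left(12 \right)} + n R = -4 + 77 \cdot 146 = -4 + 11242 = 11238$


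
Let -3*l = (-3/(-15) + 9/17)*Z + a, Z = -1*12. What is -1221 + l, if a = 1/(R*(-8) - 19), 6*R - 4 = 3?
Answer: -103536/85 ≈ -1218.1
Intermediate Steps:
R = 7/6 (R = ⅔ + (⅙)*3 = ⅔ + ½ = 7/6 ≈ 1.1667)
Z = -12
a = -3/85 (a = 1/((7/6)*(-8) - 19) = 1/(-28/3 - 19) = 1/(-85/3) = -3/85 ≈ -0.035294)
l = 249/85 (l = -((-3/(-15) + 9/17)*(-12) - 3/85)/3 = -((-3*(-1/15) + 9*(1/17))*(-12) - 3/85)/3 = -((⅕ + 9/17)*(-12) - 3/85)/3 = -((62/85)*(-12) - 3/85)/3 = -(-744/85 - 3/85)/3 = -⅓*(-747/85) = 249/85 ≈ 2.9294)
-1221 + l = -1221 + 249/85 = -103536/85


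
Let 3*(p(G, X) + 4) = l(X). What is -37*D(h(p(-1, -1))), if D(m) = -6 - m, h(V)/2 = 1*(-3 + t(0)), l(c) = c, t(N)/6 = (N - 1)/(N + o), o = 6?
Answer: -74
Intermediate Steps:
t(N) = 6*(-1 + N)/(6 + N) (t(N) = 6*((N - 1)/(N + 6)) = 6*((-1 + N)/(6 + N)) = 6*(-1 + N)/(6 + N))
p(G, X) = -4 + X/3
h(V) = -8 (h(V) = 2*(1*(-3 + 6*(-1 + 0)/(6 + 0))) = 2*(1*(-3 + 6*(-1)/6)) = 2*(1*(-3 + 6*(1/6)*(-1))) = 2*(1*(-3 - 1)) = 2*(1*(-4)) = 2*(-4) = -8)
-37*D(h(p(-1, -1))) = -37*(-6 - 1*(-8)) = -37*(-6 + 8) = -37*2 = -74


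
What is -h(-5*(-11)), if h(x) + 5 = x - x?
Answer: 5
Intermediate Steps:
h(x) = -5 (h(x) = -5 + (x - x) = -5 + 0 = -5)
-h(-5*(-11)) = -1*(-5) = 5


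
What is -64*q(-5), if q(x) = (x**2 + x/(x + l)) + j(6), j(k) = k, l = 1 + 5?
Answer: -1664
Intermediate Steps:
l = 6
q(x) = 6 + x**2 + x/(6 + x) (q(x) = (x**2 + x/(x + 6)) + 6 = (x**2 + x/(6 + x)) + 6 = 6 + x**2 + x/(6 + x))
-64*q(-5) = -64*(36 + (-5)**3 + 6*(-5)**2 + 7*(-5))/(6 - 5) = -64*(36 - 125 + 6*25 - 35)/1 = -64*(36 - 125 + 150 - 35) = -64*26 = -1664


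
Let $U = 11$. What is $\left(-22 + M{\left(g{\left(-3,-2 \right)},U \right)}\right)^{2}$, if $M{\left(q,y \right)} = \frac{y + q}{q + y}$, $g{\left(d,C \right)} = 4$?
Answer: $441$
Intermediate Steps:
$M{\left(q,y \right)} = 1$ ($M{\left(q,y \right)} = \frac{q + y}{q + y} = 1$)
$\left(-22 + M{\left(g{\left(-3,-2 \right)},U \right)}\right)^{2} = \left(-22 + 1\right)^{2} = \left(-21\right)^{2} = 441$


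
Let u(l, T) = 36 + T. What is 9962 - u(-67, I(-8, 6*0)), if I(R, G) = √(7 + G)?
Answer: 9926 - √7 ≈ 9923.4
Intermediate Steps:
9962 - u(-67, I(-8, 6*0)) = 9962 - (36 + √(7 + 6*0)) = 9962 - (36 + √(7 + 0)) = 9962 - (36 + √7) = 9962 + (-36 - √7) = 9926 - √7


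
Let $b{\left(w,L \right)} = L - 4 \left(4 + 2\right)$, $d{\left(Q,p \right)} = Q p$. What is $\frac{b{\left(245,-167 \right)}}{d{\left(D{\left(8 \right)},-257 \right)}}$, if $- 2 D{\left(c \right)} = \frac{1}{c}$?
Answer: $- \frac{3056}{257} \approx -11.891$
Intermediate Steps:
$D{\left(c \right)} = - \frac{1}{2 c}$
$b{\left(w,L \right)} = -24 + L$ ($b{\left(w,L \right)} = L - 24 = -24 + L$)
$\frac{b{\left(245,-167 \right)}}{d{\left(D{\left(8 \right)},-257 \right)}} = \frac{-24 - 167}{- \frac{1}{2 \cdot 8} \left(-257\right)} = - \frac{191}{\left(- \frac{1}{2}\right) \frac{1}{8} \left(-257\right)} = - \frac{191}{\left(- \frac{1}{16}\right) \left(-257\right)} = - \frac{191}{\frac{257}{16}} = \left(-191\right) \frac{16}{257} = - \frac{3056}{257}$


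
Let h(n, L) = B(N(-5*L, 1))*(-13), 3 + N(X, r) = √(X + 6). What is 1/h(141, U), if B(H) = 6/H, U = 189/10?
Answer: 1/26 - I*√354/156 ≈ 0.038462 - 0.12061*I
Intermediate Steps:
U = 189/10 (U = 189*(⅒) = 189/10 ≈ 18.900)
N(X, r) = -3 + √(6 + X) (N(X, r) = -3 + √(X + 6) = -3 + √(6 + X))
h(n, L) = -78/(-3 + √(6 - 5*L)) (h(n, L) = (6/(-3 + √(6 - 5*L)))*(-13) = -78/(-3 + √(6 - 5*L)))
1/h(141, U) = 1/(-78/(-3 + √(6 - 5*189/10))) = 1/(-78/(-3 + √(6 - 189/2))) = 1/(-78/(-3 + √(-177/2))) = 1/(-78/(-3 + I*√354/2)) = 1/26 - I*√354/156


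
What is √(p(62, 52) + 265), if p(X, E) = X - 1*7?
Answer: 8*√5 ≈ 17.889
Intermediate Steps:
p(X, E) = -7 + X (p(X, E) = X - 7 = -7 + X)
√(p(62, 52) + 265) = √((-7 + 62) + 265) = √(55 + 265) = √320 = 8*√5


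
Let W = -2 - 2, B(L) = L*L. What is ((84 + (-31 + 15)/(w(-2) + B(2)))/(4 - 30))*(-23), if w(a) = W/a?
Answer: 2806/39 ≈ 71.949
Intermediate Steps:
B(L) = L²
W = -4
w(a) = -4/a
((84 + (-31 + 15)/(w(-2) + B(2)))/(4 - 30))*(-23) = ((84 + (-31 + 15)/(-4/(-2) + 2²))/(4 - 30))*(-23) = ((84 - 16/(-4*(-½) + 4))/(-26))*(-23) = ((84 - 16/(2 + 4))*(-1/26))*(-23) = ((84 - 16/6)*(-1/26))*(-23) = ((84 - 16*⅙)*(-1/26))*(-23) = ((84 - 8/3)*(-1/26))*(-23) = ((244/3)*(-1/26))*(-23) = -122/39*(-23) = 2806/39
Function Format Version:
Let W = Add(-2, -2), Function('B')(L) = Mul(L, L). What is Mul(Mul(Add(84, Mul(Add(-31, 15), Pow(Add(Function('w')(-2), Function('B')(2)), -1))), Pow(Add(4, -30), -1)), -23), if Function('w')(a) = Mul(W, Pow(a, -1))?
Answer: Rational(2806, 39) ≈ 71.949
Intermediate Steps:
Function('B')(L) = Pow(L, 2)
W = -4
Function('w')(a) = Mul(-4, Pow(a, -1))
Mul(Mul(Add(84, Mul(Add(-31, 15), Pow(Add(Function('w')(-2), Function('B')(2)), -1))), Pow(Add(4, -30), -1)), -23) = Mul(Mul(Add(84, Mul(Add(-31, 15), Pow(Add(Mul(-4, Pow(-2, -1)), Pow(2, 2)), -1))), Pow(Add(4, -30), -1)), -23) = Mul(Mul(Add(84, Mul(-16, Pow(Add(Mul(-4, Rational(-1, 2)), 4), -1))), Pow(-26, -1)), -23) = Mul(Mul(Add(84, Mul(-16, Pow(Add(2, 4), -1))), Rational(-1, 26)), -23) = Mul(Mul(Add(84, Mul(-16, Pow(6, -1))), Rational(-1, 26)), -23) = Mul(Mul(Add(84, Mul(-16, Rational(1, 6))), Rational(-1, 26)), -23) = Mul(Mul(Add(84, Rational(-8, 3)), Rational(-1, 26)), -23) = Mul(Mul(Rational(244, 3), Rational(-1, 26)), -23) = Mul(Rational(-122, 39), -23) = Rational(2806, 39)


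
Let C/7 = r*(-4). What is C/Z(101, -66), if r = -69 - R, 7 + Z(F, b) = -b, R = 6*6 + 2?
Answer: 2996/59 ≈ 50.780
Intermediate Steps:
R = 38 (R = 36 + 2 = 38)
Z(F, b) = -7 - b
r = -107 (r = -69 - 1*38 = -69 - 38 = -107)
C = 2996 (C = 7*(-107*(-4)) = 7*428 = 2996)
C/Z(101, -66) = 2996/(-7 - 1*(-66)) = 2996/(-7 + 66) = 2996/59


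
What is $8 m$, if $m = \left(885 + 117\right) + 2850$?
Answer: $30816$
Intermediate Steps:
$m = 3852$ ($m = 1002 + 2850 = 3852$)
$8 m = 8 \cdot 3852 = 30816$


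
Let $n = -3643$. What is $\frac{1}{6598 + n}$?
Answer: $\frac{1}{2955} \approx 0.00033841$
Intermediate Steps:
$\frac{1}{6598 + n} = \frac{1}{6598 - 3643} = \frac{1}{2955}$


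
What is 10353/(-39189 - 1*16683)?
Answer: -3451/18624 ≈ -0.18530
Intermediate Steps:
10353/(-39189 - 1*16683) = 10353/(-39189 - 16683) = 10353/(-55872) = 10353*(-1/55872) = -3451/18624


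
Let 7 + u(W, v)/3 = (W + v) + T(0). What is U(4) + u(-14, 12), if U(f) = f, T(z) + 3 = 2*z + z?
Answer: -32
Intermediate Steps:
T(z) = -3 + 3*z (T(z) = -3 + (2*z + z) = -3 + 3*z)
u(W, v) = -30 + 3*W + 3*v (u(W, v) = -21 + 3*((W + v) + (-3 + 3*0)) = -21 + 3*((W + v) + (-3 + 0)) = -21 + 3*((W + v) - 3) = -21 + 3*(-3 + W + v) = -21 + (-9 + 3*W + 3*v) = -30 + 3*W + 3*v)
U(4) + u(-14, 12) = 4 + (-30 + 3*(-14) + 3*12) = 4 + (-30 - 42 + 36) = 4 - 36 = -32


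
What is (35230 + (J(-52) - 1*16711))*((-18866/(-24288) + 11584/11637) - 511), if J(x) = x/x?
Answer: -55532168368555/5888322 ≈ -9.4309e+6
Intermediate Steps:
J(x) = 1
(35230 + (J(-52) - 1*16711))*((-18866/(-24288) + 11584/11637) - 511) = (35230 + (1 - 1*16711))*((-18866/(-24288) + 11584/11637) - 511) = (35230 + (1 - 16711))*((-18866*(-1/24288) + 11584*(1/11637)) - 511) = (35230 - 16710)*((9433/12144 + 11584/11637) - 511) = 18520*(83482639/47106576 - 511) = 18520*(-23987977697/47106576) = -55532168368555/5888322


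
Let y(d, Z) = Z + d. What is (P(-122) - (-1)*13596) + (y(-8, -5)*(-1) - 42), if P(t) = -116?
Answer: 13451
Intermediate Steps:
(P(-122) - (-1)*13596) + (y(-8, -5)*(-1) - 42) = (-116 - (-1)*13596) + ((-5 - 8)*(-1) - 42) = (-116 - 1*(-13596)) + (-13*(-1) - 42) = (-116 + 13596) + (13 - 42) = 13480 - 29 = 13451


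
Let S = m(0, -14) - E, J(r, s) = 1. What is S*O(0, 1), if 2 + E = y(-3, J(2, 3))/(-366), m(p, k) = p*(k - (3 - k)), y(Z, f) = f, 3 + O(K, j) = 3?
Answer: 0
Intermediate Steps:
O(K, j) = 0 (O(K, j) = -3 + 3 = 0)
m(p, k) = p*(-3 + 2*k) (m(p, k) = p*(k + (-3 + k)) = p*(-3 + 2*k))
E = -733/366 (E = -2 + 1/(-366) = -2 + 1*(-1/366) = -2 - 1/366 = -733/366 ≈ -2.0027)
S = 733/366 (S = 0*(-3 + 2*(-14)) - 1*(-733/366) = 0*(-3 - 28) + 733/366 = 0*(-31) + 733/366 = 0 + 733/366 = 733/366 ≈ 2.0027)
S*O(0, 1) = (733/366)*0 = 0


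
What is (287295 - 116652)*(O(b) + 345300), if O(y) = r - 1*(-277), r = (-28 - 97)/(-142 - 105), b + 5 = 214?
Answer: 14565684445092/247 ≈ 5.8970e+10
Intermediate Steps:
b = 209 (b = -5 + 214 = 209)
r = 125/247 (r = -125/(-247) = -125*(-1/247) = 125/247 ≈ 0.50607)
O(y) = 68544/247 (O(y) = 125/247 - 1*(-277) = 125/247 + 277 = 68544/247)
(287295 - 116652)*(O(b) + 345300) = (287295 - 116652)*(68544/247 + 345300) = 170643*(85357644/247) = 14565684445092/247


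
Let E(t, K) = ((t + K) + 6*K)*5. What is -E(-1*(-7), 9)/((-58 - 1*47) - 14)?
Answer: 50/17 ≈ 2.9412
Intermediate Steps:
E(t, K) = 5*t + 35*K (E(t, K) = ((K + t) + 6*K)*5 = (t + 7*K)*5 = 5*t + 35*K)
-E(-1*(-7), 9)/((-58 - 1*47) - 14) = -(5*(-1*(-7)) + 35*9)/((-58 - 1*47) - 14) = -(5*7 + 315)/((-58 - 47) - 14) = -(35 + 315)/(-105 - 14) = -350/(-119) = -350*(-1)/119 = -1*(-50/17) = 50/17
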